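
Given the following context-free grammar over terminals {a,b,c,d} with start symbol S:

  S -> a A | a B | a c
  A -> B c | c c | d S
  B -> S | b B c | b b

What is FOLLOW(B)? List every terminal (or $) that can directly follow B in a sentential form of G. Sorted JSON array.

FIRST iteration:
round 1:
  A via A→c c: +{c}
  A via A→d S: +{d}
  B via B→b B c: +{b}
  S via S→a A: +{a}
  S: {a}  A: {c,d}  B: {b}
round 2:
  A via A→B c: +{b}
  B via B→S: +{a}
  S: {a}  A: {b,c,d}  B: {a,b}
round 3:
  A via A→B c: +{a}
  S: {a}  A: {a,b,c,d}  B: {a,b}
round 4: done
  S: {a}  A: {a,b,c,d}  B: {a,b}

FOLLOW sets:
seed FOLLOW(S) with $
pass 1:
  A→B c: FOLLOW(B) ⊇ FIRST(c) = {c}; new: +{c}
  B→S: FOLLOW(S) ⊇ FOLLOW(B) ⊇ {c}; new: +{c}
  S→a A: FOLLOW(A) ⊇ FOLLOW(S) ⊇ {$,c}; new: +{$,c}
  S→a B: FOLLOW(B) ⊇ FOLLOW(S) ⊇ {$,c}; new: +{$}
  S: {$,c}  A: {$,c}  B: {$,c}
pass 2: (no change)
  S: {$,c}  A: {$,c}  B: {$,c}

FOLLOW(B) = ["$", "c"]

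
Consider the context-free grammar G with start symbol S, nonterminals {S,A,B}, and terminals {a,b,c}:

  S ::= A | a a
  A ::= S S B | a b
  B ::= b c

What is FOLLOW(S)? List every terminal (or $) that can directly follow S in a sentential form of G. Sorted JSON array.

Compute FIRST by fixpoint:
[1]
  A via A→a b: +{a}
  B via B→b c: +{b}
  S via S→A: +{a}
  FIRST(S)={a}  FIRST(A)={a}  FIRST(B)={b}
[2] (stable)
  FIRST(S)={a}  FIRST(A)={a}  FIRST(B)={b}

FOLLOW iteration:
initialize: $ ∈ FOLLOW(S)
round 1:
  A→S S B: FOLLOW(S) ⊇ FIRST(S) = {a}; new: +{a}
  A→S S B: FOLLOW(S) ⊇ FIRST(B) = {b}; new: +{b}
  S→A: FOLLOW(A) ⊇ FOLLOW(S) ⊇ {$,a,b}; new: +{$,a,b}
  FOLLOW(S)={$,a,b}  FOLLOW(A)={$,a,b}  FOLLOW(B)={}
round 2:
  A→S S B: FOLLOW(B) ⊇ FOLLOW(A) ⊇ {$,a,b}; new: +{$,a,b}
  FOLLOW(S)={$,a,b}  FOLLOW(A)={$,a,b}  FOLLOW(B)={$,a,b}
round 3: (stable)
  FOLLOW(S)={$,a,b}  FOLLOW(A)={$,a,b}  FOLLOW(B)={$,a,b}

FOLLOW(S) = ["$", "a", "b"]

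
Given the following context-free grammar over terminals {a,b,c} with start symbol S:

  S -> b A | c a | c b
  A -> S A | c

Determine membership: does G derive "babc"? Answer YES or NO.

Convert to CNF:
  S -> T0 A | T1 T0 | T1 T2
  A -> S A | c
  T0 -> b
  T1 -> c
  T2 -> a

Fill CYK table bottom-up:
  T[0,0] 'b' = {T0}  orig:{}
  T[1,1] 'a' = {T2}  orig:{}
  T[2,2] 'b' = {T0}  orig:{}
  T[3,3] 'c' = {A,T1}  orig:{A}
  T[0,1] 'ba' = ∅
  T[1,2] 'ab' = ∅
  T[2,3] 'bc' = {S}
  T[0,2] 'bab' = ∅
  T[1,3] 'abc' = ∅
  T[0,3] 'babc' = ∅

S ∉ T[0,3] ⇒ NO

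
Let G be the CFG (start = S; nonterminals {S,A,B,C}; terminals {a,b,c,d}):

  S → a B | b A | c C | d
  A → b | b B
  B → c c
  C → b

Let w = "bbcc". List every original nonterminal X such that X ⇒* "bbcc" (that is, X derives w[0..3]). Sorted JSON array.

CNF form of G:
  S -> T0 A | T1 C | T2 B | d
  A -> T0 B | b
  B -> T1 T1
  C -> b
  T0 -> b
  T1 -> c
  T2 -> a

CYK table (by increasing span), restricted to cells inside w[0..3]:
  T[0,0] 'b' = {A,C,T0}  orig:{A,C}
  T[1,1] 'b' = {A,C,T0}  orig:{A,C}
  T[2,2] 'c' = {T1}  orig:{}
  T[3,3] 'c' = {T1}  orig:{}
  T[0,1] 'bb' = {S}
  T[1,2] 'bc' = ∅
  T[2,3] 'cc' = {B}
  T[0,2] 'bbc' = ∅
  T[1,3] 'bcc' = {A}
  T[0,3] 'bbcc' = {S}

Original NTs in T[0,3] deriving "bbcc": ["S"]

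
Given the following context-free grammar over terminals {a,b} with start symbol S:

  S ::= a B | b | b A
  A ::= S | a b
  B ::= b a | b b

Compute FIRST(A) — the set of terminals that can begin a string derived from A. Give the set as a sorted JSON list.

Compute FIRST by fixpoint:
round 1:
  A via A→a b: +{a}
  B via B→b a: +{b}
  S via S→a B: +{a}
  S via S→b: +{b}
  FIRST(S)={a,b}  FIRST(A)={a}  FIRST(B)={b}
round 2:
  A via A→S: +{b}
  FIRST(S)={a,b}  FIRST(A)={a,b}  FIRST(B)={b}
round 3: (no change)
  FIRST(S)={a,b}  FIRST(A)={a,b}  FIRST(B)={b}

FIRST(A) = ["a", "b"]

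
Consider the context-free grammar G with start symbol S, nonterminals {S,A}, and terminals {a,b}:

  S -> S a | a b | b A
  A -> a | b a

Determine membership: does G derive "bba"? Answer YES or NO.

CNF form of G:
  S -> S T1 | T0 A | T1 T0
  A -> T0 T1 | a
  T0 -> b
  T1 -> a

CYK table (by increasing span):
  [0..0]={T0}  "b"  orig:{}
  [1..1]={T0}  "b"  orig:{}
  [2..2]={A,T1}  "a"  orig:{A}
  [0..1]=∅  "bb"
  [1..2]={A,S}  "ba"
  [0..2]={S}  "bba"

S ∈ T[0,2] ⇒ YES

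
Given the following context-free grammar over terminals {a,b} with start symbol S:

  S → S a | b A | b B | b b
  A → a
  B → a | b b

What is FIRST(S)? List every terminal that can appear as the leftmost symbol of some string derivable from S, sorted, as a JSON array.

FIRST sets, iterate to fixpoint:
iter 1:
  A via A→a: +{a}
  B via B→a: +{a}
  B via B→b b: +{b}
  S via S→b A: +{b}
  FIRST[S]={b}  FIRST[A]={a}  FIRST[B]={a,b}
iter 2: (no change)
  FIRST[S]={b}  FIRST[A]={a}  FIRST[B]={a,b}

FIRST(S) = ["b"]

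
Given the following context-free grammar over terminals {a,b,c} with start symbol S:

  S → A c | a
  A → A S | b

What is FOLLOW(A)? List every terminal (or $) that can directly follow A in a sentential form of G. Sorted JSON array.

Compute FIRST by fixpoint:
iter 1:
  A via A→b: +{b}
  S via S→A c: +{b}
  S via S→a: +{a}
  S: {a,b}  A: {b}
iter 2: done
  S: {a,b}  A: {b}

FOLLOW iteration:
seed FOLLOW(S) with $
iter 1:
  A→A S: FOLLOW(A) ⊇ FIRST(S) = {a,b}; new: +{a,b}
  A→A S: FOLLOW(S) ⊇ FOLLOW(A) ⊇ {a,b}; new: +{a,b}
  S→A c: FOLLOW(A) ⊇ FIRST(c) = {c}; new: +{c}
  FOLLOW(S)={$,a,b}  FOLLOW(A)={a,b,c}
iter 2:
  A→A S: FOLLOW(S) ⊇ FOLLOW(A) ⊇ {a,b,c}; new: +{c}
  FOLLOW(S)={$,a,b,c}  FOLLOW(A)={a,b,c}
iter 3: (stable)
  FOLLOW(S)={$,a,b,c}  FOLLOW(A)={a,b,c}

FOLLOW(A) = ["a", "b", "c"]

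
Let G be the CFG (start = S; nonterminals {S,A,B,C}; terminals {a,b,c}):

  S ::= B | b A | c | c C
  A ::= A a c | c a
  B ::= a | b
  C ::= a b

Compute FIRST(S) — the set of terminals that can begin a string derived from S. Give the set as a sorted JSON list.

FIRST sets, iterate to fixpoint:
[1]
  A via A→c a: +{c}
  B via B→a: +{a}
  B via B→b: +{b}
  C via C→a b: +{a}
  S via S→B: +{a,b}
  S via S→c: +{c}
  S: {a,b,c}  A: {c}  B: {a,b}  C: {a}
[2] done
  S: {a,b,c}  A: {c}  B: {a,b}  C: {a}

FIRST(S) = ["a", "b", "c"]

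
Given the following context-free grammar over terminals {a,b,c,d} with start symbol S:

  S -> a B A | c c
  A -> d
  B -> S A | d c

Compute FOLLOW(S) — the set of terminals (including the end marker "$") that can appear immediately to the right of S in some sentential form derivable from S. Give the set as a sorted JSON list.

FIRST sets, iterate to fixpoint:
iter 1:
  A via A→d: +{d}
  B via B→d c: +{d}
  S via S→a B A: +{a}
  S via S→c c: +{c}
  FIRST(S)={a,c}  FIRST(A)={d}  FIRST(B)={d}
iter 2:
  B via B→S A: +{a,c}
  FIRST(S)={a,c}  FIRST(A)={d}  FIRST(B)={a,c,d}
iter 3: (stable)
  FIRST(S)={a,c}  FIRST(A)={d}  FIRST(B)={a,c,d}

FOLLOW sets:
FOLLOW(S) := {$}
pass 1:
  B→S A: FOLLOW(S) ⊇ FIRST(A) = {d}; new: +{d}
  S→a B A: FOLLOW(B) ⊇ FIRST(A) = {d}; new: +{d}
  S→a B A: FOLLOW(A) ⊇ FOLLOW(S) ⊇ {$,d}; new: +{$,d}
  S: {$,d}  A: {$,d}  B: {d}
pass 2: — fixpoint
  S: {$,d}  A: {$,d}  B: {d}

FOLLOW(S) = ["$", "d"]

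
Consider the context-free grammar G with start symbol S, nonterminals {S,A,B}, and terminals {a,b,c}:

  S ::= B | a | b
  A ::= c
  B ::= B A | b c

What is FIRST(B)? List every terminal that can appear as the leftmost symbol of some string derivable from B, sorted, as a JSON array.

FIRST sets, iterate to fixpoint:
round 1:
  A via A→c: +{c}
  B via B→b c: +{b}
  S via S→B: +{b}
  S via S→a: +{a}
  S: {a,b}  A: {c}  B: {b}
round 2: (stable)
  S: {a,b}  A: {c}  B: {b}

FIRST(B) = ["b"]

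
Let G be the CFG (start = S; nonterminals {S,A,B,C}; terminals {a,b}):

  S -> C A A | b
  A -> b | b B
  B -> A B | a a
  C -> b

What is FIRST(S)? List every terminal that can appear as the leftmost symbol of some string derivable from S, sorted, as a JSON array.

FIRST iteration:
iter 1:
  A via A→b: +{b}
  B via B→A B: +{b}
  B via B→a a: +{a}
  C via C→b: +{b}
  S via S→C A A: +{b}
  FIRST(S)={b}  FIRST(A)={b}  FIRST(B)={a,b}  FIRST(C)={b}
iter 2: done
  FIRST(S)={b}  FIRST(A)={b}  FIRST(B)={a,b}  FIRST(C)={b}

FIRST(S) = ["b"]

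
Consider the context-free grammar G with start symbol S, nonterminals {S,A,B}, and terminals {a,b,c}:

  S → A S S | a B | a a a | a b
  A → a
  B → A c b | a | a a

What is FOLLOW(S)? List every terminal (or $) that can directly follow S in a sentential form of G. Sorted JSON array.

FIRST iteration:
round 1:
  A via A→a: +{a}
  B via B→A c b: +{a}
  S via S→A S S: +{a}
  FIRST(S)={a}  FIRST(A)={a}  FIRST(B)={a}
round 2: (stable)
  FIRST(S)={a}  FIRST(A)={a}  FIRST(B)={a}

FOLLOW iteration:
seed FOLLOW(S) with $
[1]
  B→A c b: FOLLOW(A) ⊇ FIRST(c) = {c}; new: +{c}
  S→A S S: FOLLOW(A) ⊇ FIRST(S) = {a}; new: +{a}
  S→A S S: FOLLOW(S) ⊇ FIRST(S) = {a}; new: +{a}
  S→a B: FOLLOW(B) ⊇ FOLLOW(S) ⊇ {$,a}; new: +{$,a}
  FOLLOW(S)={$,a}  FOLLOW(A)={a,c}  FOLLOW(B)={$,a}
[2] (no change)
  FOLLOW(S)={$,a}  FOLLOW(A)={a,c}  FOLLOW(B)={$,a}

FOLLOW(S) = ["$", "a"]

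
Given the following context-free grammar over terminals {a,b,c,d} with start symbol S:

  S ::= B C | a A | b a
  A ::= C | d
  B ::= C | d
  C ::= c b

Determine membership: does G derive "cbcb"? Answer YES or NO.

Convert to CNF:
  S -> B C | T1 T2 | T2 A
  A -> T0 T1 | d
  B -> T0 T1 | d
  C -> T0 T1
  T0 -> c
  T1 -> b
  T2 -> a

CYK fill:
  cell(0,0) c: {T0}  orig:{}
  cell(1,1) b: {T1}  orig:{}
  cell(2,2) c: {T0}  orig:{}
  cell(3,3) b: {T1}  orig:{}
  cell(0,1) cb: {A,B,C}
  cell(1,2) bc: ∅
  cell(2,3) cb: {A,B,C}
  cell(0,2) cbc: ∅
  cell(1,3) bcb: ∅
  cell(0,3) cbcb: {S}

S ∈ T[0,3] ⇒ YES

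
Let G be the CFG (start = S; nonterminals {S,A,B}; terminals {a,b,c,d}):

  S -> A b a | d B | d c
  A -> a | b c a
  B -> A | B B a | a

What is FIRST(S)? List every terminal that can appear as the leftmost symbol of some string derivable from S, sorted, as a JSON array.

FIRST iteration:
iter 1:
  A via A→a: +{a}
  A via A→b c a: +{b}
  B via B→A: +{a,b}
  S via S→A b a: +{a,b}
  S via S→d B: +{d}
  FIRST(S)={a,b,d}  FIRST(A)={a,b}  FIRST(B)={a,b}
iter 2: (no change)
  FIRST(S)={a,b,d}  FIRST(A)={a,b}  FIRST(B)={a,b}

FIRST(S) = ["a", "b", "d"]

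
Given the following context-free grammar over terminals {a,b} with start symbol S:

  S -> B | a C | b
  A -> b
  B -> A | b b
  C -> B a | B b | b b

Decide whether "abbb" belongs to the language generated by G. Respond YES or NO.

CNF form of G:
  S -> T0 T0 | T1 C | b
  A -> b
  B -> T0 T0 | b
  C -> B T0 | B T1 | T0 T0
  T0 -> b
  T1 -> a

CYK fill:
  cell(0,0) a: {T1}  orig:{}
  cell(1,1) b: {A,B,S,T0}  orig:{A,B,S}
  cell(2,2) b: {A,B,S,T0}  orig:{A,B,S}
  cell(3,3) b: {A,B,S,T0}  orig:{A,B,S}
  cell(0,1) ab: ∅
  cell(1,2) bb: {B,C,S}
  cell(2,3) bb: {B,C,S}
  cell(0,2) abb: {S}
  cell(1,3) bbb: {C}
  cell(0,3) abbb: {S}

S ∈ T[0,3] ⇒ YES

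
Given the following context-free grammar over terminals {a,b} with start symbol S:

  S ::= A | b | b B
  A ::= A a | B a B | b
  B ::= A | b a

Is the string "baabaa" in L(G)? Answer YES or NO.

CNF form of G:
  S -> A T0 | B X4 | T1 B | b
  A -> A T0 | B X2 | b
  B -> A T0 | B X3 | T1 T0 | b
  T0 -> a
  T1 -> b
  X2 -> T0 B
  X3 -> T0 B
  X4 -> T0 B

CYK table (by increasing span):
  T[0,0] 'b' = {A,B,S,T1}  orig:{A,B,S}
  T[1,1] 'a' = {T0}  orig:{}
  T[2,2] 'a' = {T0}  orig:{}
  T[3,3] 'b' = {A,B,S,T1}  orig:{A,B,S}
  T[4,4] 'a' = {T0}  orig:{}
  T[5,5] 'a' = {T0}  orig:{}
  T[0,1] 'ba' = {A,B,S}
  T[1,2] 'aa' = ∅
  T[2,3] 'ab' = {X2,X3,X4}  orig:{}
  T[3,4] 'ba' = {A,B,S}
  T[4,5] 'aa' = ∅
  T[0,2] 'baa' = {A,B,S}
  T[1,3] 'aab' = ∅
  T[2,4] 'aba' = {X2,X3,X4}  orig:{}
  T[3,5] 'baa' = {A,B,S}
  T[0,3] 'baab' = {A,B,S}
  T[1,4] 'aaba' = ∅
  T[2,5] 'abaa' = {X2,X3,X4}  orig:{}
  T[0,4] 'baaba' = {A,B,S}
  T[1,5] 'aabaa' = ∅
  T[0,5] 'baabaa' = {A,B,S}

S ∈ T[0,5] ⇒ YES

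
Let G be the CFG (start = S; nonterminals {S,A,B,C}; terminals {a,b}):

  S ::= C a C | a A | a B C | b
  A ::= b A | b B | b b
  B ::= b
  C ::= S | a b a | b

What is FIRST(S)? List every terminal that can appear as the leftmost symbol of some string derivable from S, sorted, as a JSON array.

FIRST sets, iterate to fixpoint:
pass 1:
  A via A→b A: +{b}
  B via B→b: +{b}
  C via C→a b a: +{a}
  C via C→b: +{b}
  S via S→C a C: +{a,b}
  FIRST[S]={a,b}  FIRST[A]={b}  FIRST[B]={b}  FIRST[C]={a,b}
pass 2: (no change)
  FIRST[S]={a,b}  FIRST[A]={b}  FIRST[B]={b}  FIRST[C]={a,b}

FIRST(S) = ["a", "b"]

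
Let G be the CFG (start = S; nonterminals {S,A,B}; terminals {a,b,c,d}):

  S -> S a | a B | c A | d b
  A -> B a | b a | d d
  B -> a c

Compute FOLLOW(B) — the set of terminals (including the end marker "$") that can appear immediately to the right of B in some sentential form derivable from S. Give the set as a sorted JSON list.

FIRST sets, iterate to fixpoint:
pass 1:
  A via A→b a: +{b}
  A via A→d d: +{d}
  B via B→a c: +{a}
  S via S→a B: +{a}
  S via S→c A: +{c}
  S via S→d b: +{d}
  FIRST(S)={a,c,d}  FIRST(A)={b,d}  FIRST(B)={a}
pass 2:
  A via A→B a: +{a}
  FIRST(S)={a,c,d}  FIRST(A)={a,b,d}  FIRST(B)={a}
pass 3: (stable)
  FIRST(S)={a,c,d}  FIRST(A)={a,b,d}  FIRST(B)={a}

FOLLOW sets:
seed FOLLOW(S) with $
round 1:
  A→B a: FOLLOW(B) ⊇ FIRST(a) = {a}; new: +{a}
  S→S a: FOLLOW(S) ⊇ FIRST(a) = {a}; new: +{a}
  S→a B: FOLLOW(B) ⊇ FOLLOW(S) ⊇ {$,a}; new: +{$}
  S→c A: FOLLOW(A) ⊇ FOLLOW(S) ⊇ {$,a}; new: +{$,a}
  S: {$,a}  A: {$,a}  B: {$,a}
round 2: (no change)
  S: {$,a}  A: {$,a}  B: {$,a}

FOLLOW(B) = ["$", "a"]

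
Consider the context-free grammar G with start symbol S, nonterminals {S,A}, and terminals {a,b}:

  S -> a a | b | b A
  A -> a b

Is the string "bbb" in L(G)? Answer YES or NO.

CNF form of G:
  S -> T0 T0 | T1 A | b
  A -> T0 T1
  T0 -> a
  T1 -> b

CYK table (by increasing span):
  cell(0,0) b: {S,T1}  orig:{S}
  cell(1,1) b: {S,T1}  orig:{S}
  cell(2,2) b: {S,T1}  orig:{S}
  cell(0,1) bb: ∅
  cell(1,2) bb: ∅
  cell(0,2) bbb: ∅

S ∉ T[0,2] ⇒ NO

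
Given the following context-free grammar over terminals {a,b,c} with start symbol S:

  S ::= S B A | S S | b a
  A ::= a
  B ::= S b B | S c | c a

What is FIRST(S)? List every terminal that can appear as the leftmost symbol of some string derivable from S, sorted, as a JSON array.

Compute FIRST by fixpoint:
iter 1:
  A via A→a: +{a}
  B via B→c a: +{c}
  S via S→b a: +{b}
  FIRST(S)={b}  FIRST(A)={a}  FIRST(B)={c}
iter 2:
  B via B→S b B: +{b}
  FIRST(S)={b}  FIRST(A)={a}  FIRST(B)={b,c}
iter 3: (no change)
  FIRST(S)={b}  FIRST(A)={a}  FIRST(B)={b,c}

FIRST(S) = ["b"]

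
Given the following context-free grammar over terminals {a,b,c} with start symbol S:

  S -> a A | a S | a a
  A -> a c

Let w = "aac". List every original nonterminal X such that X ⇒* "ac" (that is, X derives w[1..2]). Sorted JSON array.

Convert to CNF:
  S -> T0 A | T0 S | T0 T0
  A -> T0 T1
  T0 -> a
  T1 -> c

CYK table (by increasing span), restricted to cells inside w[1..2]:
  cell(1,1) a: {T0}  orig:{}
  cell(2,2) c: {T1}  orig:{}
  cell(1,2) ac: {A}

Original NTs in T[1,2] deriving "ac": ["A"]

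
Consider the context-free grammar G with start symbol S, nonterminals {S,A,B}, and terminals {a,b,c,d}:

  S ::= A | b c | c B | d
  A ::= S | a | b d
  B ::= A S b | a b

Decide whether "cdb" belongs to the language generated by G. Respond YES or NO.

Convert to CNF:
  S -> T0 T1 | T0 T2 | T1 B | a | d
  A -> T0 T1 | T0 T2 | T1 B | a | d
  B -> A X4 | T3 T0
  T0 -> b
  T1 -> c
  T2 -> d
  T3 -> a
  X4 -> S T0

Fill CYK table bottom-up:
  [0..0]={T1}  "c"  orig:{}
  [1..1]={A,S,T2}  "d"  orig:{A,S}
  [2..2]={T0}  "b"  orig:{}
  [0..1]=∅  "cd"
  [1..2]={X4}  "db"  orig:{}
  [0..2]=∅  "cdb"

S ∉ T[0,2] ⇒ NO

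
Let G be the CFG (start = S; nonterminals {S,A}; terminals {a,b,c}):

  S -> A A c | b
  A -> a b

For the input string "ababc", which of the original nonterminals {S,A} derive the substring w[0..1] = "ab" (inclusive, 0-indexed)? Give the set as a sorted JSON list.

Convert to CNF:
  S -> A X3 | b
  A -> T0 T1
  T0 -> a
  T1 -> b
  T2 -> c
  X3 -> A T2

Fill CYK table bottom-up (cells [i..j] with 0 ≤ i ≤ j ≤ 1 only):
  [0..0]={T0}  "a"  orig:{}
  [1..1]={S,T1}  "b"  orig:{S}
  [0..1]={A}  "ab"

Original NTs in T[0,1] deriving "ab": ["A"]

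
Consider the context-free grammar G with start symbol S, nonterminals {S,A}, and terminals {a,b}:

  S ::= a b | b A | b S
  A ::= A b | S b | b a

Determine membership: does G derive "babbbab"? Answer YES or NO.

CNF form of G:
  S -> T0 A | T0 S | T1 T0
  A -> A T0 | S T0 | T0 T1
  T0 -> b
  T1 -> a

Fill CYK table bottom-up:
  T[0,0] 'b' = {T0}  orig:{}
  T[1,1] 'a' = {T1}  orig:{}
  T[2,2] 'b' = {T0}  orig:{}
  T[3,3] 'b' = {T0}  orig:{}
  T[4,4] 'b' = {T0}  orig:{}
  T[5,5] 'a' = {T1}  orig:{}
  T[6,6] 'b' = {T0}  orig:{}
  T[0,1] 'ba' = {A}
  T[1,2] 'ab' = {S}
  T[2,3] 'bb' = ∅
  T[3,4] 'bb' = ∅
  T[4,5] 'ba' = {A}
  T[5,6] 'ab' = {S}
  T[0,2] 'bab' = {A,S}
  T[1,3] 'abb' = {A}
  T[2,4] 'bbb' = ∅
  T[3,5] 'bba' = {S}
  T[4,6] 'bab' = {A,S}
  T[0,3] 'babb' = {A,S}
  T[1,4] 'abbb' = {A}
  T[2,5] 'bbba' = {S}
  T[3,6] 'bbab' = {A,S}
  T[0,4] 'babbb' = {A,S}
  T[1,5] 'abbba' = ∅
  T[2,6] 'bbbab' = {A,S}
  T[0,5] 'babbba' = ∅
  T[1,6] 'abbbab' = ∅
  T[0,6] 'babbbab' = ∅

S ∉ T[0,6] ⇒ NO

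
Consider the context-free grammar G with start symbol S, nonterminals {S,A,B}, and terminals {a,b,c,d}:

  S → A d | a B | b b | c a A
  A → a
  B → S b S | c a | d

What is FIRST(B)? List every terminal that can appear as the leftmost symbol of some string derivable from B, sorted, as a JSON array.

FIRST sets, iterate to fixpoint:
iter 1:
  A via A→a: +{a}
  B via B→c a: +{c}
  B via B→d: +{d}
  S via S→A d: +{a}
  S via S→b b: +{b}
  S via S→c a A: +{c}
  FIRST[S]={a,b,c}  FIRST[A]={a}  FIRST[B]={c,d}
iter 2:
  B via B→S b S: +{a,b}
  FIRST[S]={a,b,c}  FIRST[A]={a}  FIRST[B]={a,b,c,d}
iter 3: (no change)
  FIRST[S]={a,b,c}  FIRST[A]={a}  FIRST[B]={a,b,c,d}

FIRST(B) = ["a", "b", "c", "d"]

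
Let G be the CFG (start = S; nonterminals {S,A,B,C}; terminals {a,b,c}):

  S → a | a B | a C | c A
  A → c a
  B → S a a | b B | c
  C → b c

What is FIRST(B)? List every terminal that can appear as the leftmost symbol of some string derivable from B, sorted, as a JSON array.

Compute FIRST by fixpoint:
iter 1:
  A via A→c a: +{c}
  B via B→b B: +{b}
  B via B→c: +{c}
  C via C→b c: +{b}
  S via S→a: +{a}
  S via S→c A: +{c}
  S: {a,c}  A: {c}  B: {b,c}  C: {b}
iter 2:
  B via B→S a a: +{a}
  S: {a,c}  A: {c}  B: {a,b,c}  C: {b}
iter 3: done
  S: {a,c}  A: {c}  B: {a,b,c}  C: {b}

FIRST(B) = ["a", "b", "c"]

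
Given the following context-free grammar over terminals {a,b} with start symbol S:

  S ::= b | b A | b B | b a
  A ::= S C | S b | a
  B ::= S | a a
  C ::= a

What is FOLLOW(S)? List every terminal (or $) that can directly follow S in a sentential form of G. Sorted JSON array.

Compute FIRST by fixpoint:
iter 1:
  A via A→a: +{a}
  B via B→a a: +{a}
  C via C→a: +{a}
  S via S→b: +{b}
  S: {b}  A: {a}  B: {a}  C: {a}
iter 2:
  A via A→S C: +{b}
  B via B→S: +{b}
  S: {b}  A: {a,b}  B: {a,b}  C: {a}
iter 3: — fixpoint
  S: {b}  A: {a,b}  B: {a,b}  C: {a}

FOLLOW sets:
FOLLOW(S) := {$}
round 1:
  A→S C: FOLLOW(S) ⊇ FIRST(C) = {a}; new: +{a}
  A→S b: FOLLOW(S) ⊇ FIRST(b) = {b}; new: +{b}
  S→b A: FOLLOW(A) ⊇ FOLLOW(S) ⊇ {$,a,b}; new: +{$,a,b}
  S→b B: FOLLOW(B) ⊇ FOLLOW(S) ⊇ {$,a,b}; new: +{$,a,b}
  FOLLOW(S)={$,a,b}  FOLLOW(A)={$,a,b}  FOLLOW(B)={$,a,b}  FOLLOW(C)={}
round 2:
  A→S C: FOLLOW(C) ⊇ FOLLOW(A) ⊇ {$,a,b}; new: +{$,a,b}
  FOLLOW(S)={$,a,b}  FOLLOW(A)={$,a,b}  FOLLOW(B)={$,a,b}  FOLLOW(C)={$,a,b}
round 3: (stable)
  FOLLOW(S)={$,a,b}  FOLLOW(A)={$,a,b}  FOLLOW(B)={$,a,b}  FOLLOW(C)={$,a,b}

FOLLOW(S) = ["$", "a", "b"]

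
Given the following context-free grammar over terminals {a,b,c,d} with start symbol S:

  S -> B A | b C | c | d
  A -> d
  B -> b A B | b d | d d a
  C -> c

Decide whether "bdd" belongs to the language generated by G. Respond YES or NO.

CNF form of G:
  S -> B A | T0 C | c | d
  A -> d
  B -> T0 T1 | T0 X3 | T1 X4
  C -> c
  T0 -> b
  T1 -> d
  T2 -> a
  X3 -> A B
  X4 -> T1 T2

CYK table (by increasing span):
  [0..0]={T0}  "b"  orig:{}
  [1..1]={A,S,T1}  "d"  orig:{A,S}
  [2..2]={A,S,T1}  "d"  orig:{A,S}
  [0..1]={B}  "bd"
  [1..2]=∅  "dd"
  [0..2]={S}  "bdd"

S ∈ T[0,2] ⇒ YES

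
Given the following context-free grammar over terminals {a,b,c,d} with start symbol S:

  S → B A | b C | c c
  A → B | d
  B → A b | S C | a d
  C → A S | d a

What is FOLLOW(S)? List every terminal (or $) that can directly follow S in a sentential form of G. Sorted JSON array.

FIRST iteration:
round 1:
  A via A→d: +{d}
  B via B→A b: +{d}
  B via B→a d: +{a}
  C via C→A S: +{d}
  S via S→B A: +{a,d}
  S via S→b C: +{b}
  S via S→c c: +{c}
  FIRST(S)={a,b,c,d}  FIRST(A)={d}  FIRST(B)={a,d}  FIRST(C)={d}
round 2:
  A via A→B: +{a}
  B via B→S C: +{b,c}
  C via C→A S: +{a}
  FIRST(S)={a,b,c,d}  FIRST(A)={a,d}  FIRST(B)={a,b,c,d}  FIRST(C)={a,d}
round 3:
  A via A→B: +{b,c}
  C via C→A S: +{b,c}
  FIRST(S)={a,b,c,d}  FIRST(A)={a,b,c,d}  FIRST(B)={a,b,c,d}  FIRST(C)={a,b,c,d}
round 4: — fixpoint
  FIRST(S)={a,b,c,d}  FIRST(A)={a,b,c,d}  FIRST(B)={a,b,c,d}  FIRST(C)={a,b,c,d}

FOLLOW sets:
seed FOLLOW(S) with $
iter 1:
  B→A b: FOLLOW(A) ⊇ FIRST(b) = {b}; new: +{b}
  B→S C: FOLLOW(S) ⊇ FIRST(C) = {a,b,c,d}; new: +{a,b,c,d}
  C→A S: FOLLOW(A) ⊇ FIRST(S) = {a,b,c,d}; new: +{a,c,d}
  S→B A: FOLLOW(B) ⊇ FIRST(A) = {a,b,c,d}; new: +{a,b,c,d}
  S→B A: FOLLOW(A) ⊇ FOLLOW(S) ⊇ {$,a,b,c,d}; new: +{$}
  S→b C: FOLLOW(C) ⊇ FOLLOW(S) ⊇ {$,a,b,c,d}; new: +{$,a,b,c,d}
  FOLLOW(S)={$,a,b,c,d}  FOLLOW(A)={$,a,b,c,d}  FOLLOW(B)={a,b,c,d}  FOLLOW(C)={$,a,b,c,d}
iter 2:
  A→B: FOLLOW(B) ⊇ FOLLOW(A) ⊇ {$,a,b,c,d}; new: +{$}
  FOLLOW(S)={$,a,b,c,d}  FOLLOW(A)={$,a,b,c,d}  FOLLOW(B)={$,a,b,c,d}  FOLLOW(C)={$,a,b,c,d}
iter 3: (no change)
  FOLLOW(S)={$,a,b,c,d}  FOLLOW(A)={$,a,b,c,d}  FOLLOW(B)={$,a,b,c,d}  FOLLOW(C)={$,a,b,c,d}

FOLLOW(S) = ["$", "a", "b", "c", "d"]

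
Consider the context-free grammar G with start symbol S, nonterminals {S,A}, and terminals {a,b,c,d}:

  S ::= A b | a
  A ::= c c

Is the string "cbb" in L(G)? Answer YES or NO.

CNF form of G:
  S -> A T1 | a
  A -> T0 T0
  T0 -> c
  T1 -> b

Fill CYK table bottom-up:
  T[0,0] 'c' = {T0}  orig:{}
  T[1,1] 'b' = {T1}  orig:{}
  T[2,2] 'b' = {T1}  orig:{}
  T[0,1] 'cb' = ∅
  T[1,2] 'bb' = ∅
  T[0,2] 'cbb' = ∅

S ∉ T[0,2] ⇒ NO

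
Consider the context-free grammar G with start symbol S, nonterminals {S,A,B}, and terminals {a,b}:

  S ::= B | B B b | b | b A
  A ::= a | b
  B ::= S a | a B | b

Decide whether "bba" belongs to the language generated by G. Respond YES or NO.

CNF form of G:
  S -> B X2 | S T0 | T0 B | T1 A | b
  A -> a | b
  B -> S T0 | T0 B | b
  T0 -> a
  T1 -> b
  X2 -> B T1

Fill CYK table bottom-up:
  [0..0]={A,B,S,T1}  "b"  orig:{A,B,S}
  [1..1]={A,B,S,T1}  "b"  orig:{A,B,S}
  [2..2]={A,T0}  "a"  orig:{A}
  [0..1]={S,X2}  "bb"  orig:{S}
  [1..2]={B,S}  "ba"
  [0..2]={B,S}  "bba"

S ∈ T[0,2] ⇒ YES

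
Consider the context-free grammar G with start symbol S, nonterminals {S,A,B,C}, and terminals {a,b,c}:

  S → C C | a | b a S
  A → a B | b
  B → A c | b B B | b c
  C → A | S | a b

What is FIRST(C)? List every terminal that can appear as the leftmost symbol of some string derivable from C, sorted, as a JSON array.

FIRST iteration:
round 1:
  A via A→a B: +{a}
  A via A→b: +{b}
  B via B→A c: +{a,b}
  C via C→A: +{a,b}
  S via S→C C: +{a,b}
  FIRST[S]={a,b}  FIRST[A]={a,b}  FIRST[B]={a,b}  FIRST[C]={a,b}
round 2: (no change)
  FIRST[S]={a,b}  FIRST[A]={a,b}  FIRST[B]={a,b}  FIRST[C]={a,b}

FIRST(C) = ["a", "b"]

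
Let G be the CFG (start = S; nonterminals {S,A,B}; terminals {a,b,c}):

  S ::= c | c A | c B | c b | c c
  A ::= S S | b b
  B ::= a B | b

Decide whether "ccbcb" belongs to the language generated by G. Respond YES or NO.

Convert to CNF:
  S -> T2 A | T2 B | T2 T0 | T2 T2 | c
  A -> S S | T0 T0
  B -> T1 B | b
  T0 -> b
  T1 -> a
  T2 -> c

CYK table (by increasing span):
  T[0,0] 'c' = {S,T2}  orig:{S}
  T[1,1] 'c' = {S,T2}  orig:{S}
  T[2,2] 'b' = {B,T0}  orig:{B}
  T[3,3] 'c' = {S,T2}  orig:{S}
  T[4,4] 'b' = {B,T0}  orig:{B}
  T[0,1] 'cc' = {A,S}
  T[1,2] 'cb' = {S}
  T[2,3] 'bc' = ∅
  T[3,4] 'cb' = {S}
  T[0,2] 'ccb' = {A}
  T[1,3] 'cbc' = {A}
  T[2,4] 'bcb' = ∅
  T[0,3] 'ccbc' = {S}
  T[1,4] 'cbcb' = {A}
  T[0,4] 'ccbcb' = {S}

S ∈ T[0,4] ⇒ YES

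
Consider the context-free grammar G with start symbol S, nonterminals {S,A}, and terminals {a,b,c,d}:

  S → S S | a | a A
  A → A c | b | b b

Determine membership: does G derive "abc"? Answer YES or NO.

Convert to CNF:
  S -> S S | T2 A | a
  A -> A T0 | T1 T1 | b
  T0 -> c
  T1 -> b
  T2 -> a

CYK table (by increasing span):
  T[0,0] 'a' = {S,T2}  orig:{S}
  T[1,1] 'b' = {A,T1}  orig:{A}
  T[2,2] 'c' = {T0}  orig:{}
  T[0,1] 'ab' = {S}
  T[1,2] 'bc' = {A}
  T[0,2] 'abc' = {S}

S ∈ T[0,2] ⇒ YES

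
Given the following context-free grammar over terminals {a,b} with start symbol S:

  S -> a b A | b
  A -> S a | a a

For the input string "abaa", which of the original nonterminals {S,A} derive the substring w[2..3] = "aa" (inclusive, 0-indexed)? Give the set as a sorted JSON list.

Convert to CNF:
  S -> T0 X2 | b
  A -> S T0 | T0 T0
  T0 -> a
  T1 -> b
  X2 -> T1 A

Fill CYK table bottom-up, restricted to cells inside w[2..3]:
  [2..2]={T0}  "a"  orig:{}
  [3..3]={T0}  "a"  orig:{}
  [2..3]={A}  "aa"

Original NTs in T[2,3] deriving "aa": ["A"]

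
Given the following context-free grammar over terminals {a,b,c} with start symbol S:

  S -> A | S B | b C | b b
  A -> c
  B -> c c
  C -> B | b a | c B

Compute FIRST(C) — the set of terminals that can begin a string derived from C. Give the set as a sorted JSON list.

FIRST iteration:
iter 1:
  A via A→c: +{c}
  B via B→c c: +{c}
  C via C→B: +{c}
  C via C→b a: +{b}
  S via S→A: +{c}
  S via S→b C: +{b}
  FIRST(S)={b,c}  FIRST(A)={c}  FIRST(B)={c}  FIRST(C)={b,c}
iter 2: done
  FIRST(S)={b,c}  FIRST(A)={c}  FIRST(B)={c}  FIRST(C)={b,c}

FIRST(C) = ["b", "c"]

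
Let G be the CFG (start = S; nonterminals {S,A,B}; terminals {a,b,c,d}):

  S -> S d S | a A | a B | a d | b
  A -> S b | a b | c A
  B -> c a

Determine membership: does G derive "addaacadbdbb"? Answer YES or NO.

CNF form of G:
  S -> S X4 | T1 A | T1 B | T1 T3 | b
  A -> S T0 | T1 T0 | T2 A
  B -> T2 T1
  T0 -> b
  T1 -> a
  T2 -> c
  T3 -> d
  X4 -> T3 S

CYK fill:
  cell(0,0) a: {T1}  orig:{}
  cell(1,1) d: {T3}  orig:{}
  cell(2,2) d: {T3}  orig:{}
  cell(3,3) a: {T1}  orig:{}
  cell(4,4) a: {T1}  orig:{}
  cell(5,5) c: {T2}  orig:{}
  cell(6,6) a: {T1}  orig:{}
  cell(7,7) d: {T3}  orig:{}
  cell(8,8) b: {S,T0}  orig:{S}
  cell(9,9) d: {T3}  orig:{}
  cell(10,10) b: {S,T0}  orig:{S}
  cell(11,11) b: {S,T0}  orig:{S}
  cell(0,1) ad: {S}
  cell(1,2) dd: ∅
  cell(2,3) da: ∅
  cell(3,4) aa: ∅
  cell(4,5) ac: ∅
  cell(5,6) ca: {B}
  cell(6,7) ad: {S}
  cell(7,8) db: {X4}  orig:{}
  cell(8,9) bd: ∅
  cell(9,10) db: {X4}  orig:{}
  cell(10,11) bb: {A}
  cell(0,2) add: ∅
  cell(1,3) dda: ∅
  cell(2,4) daa: ∅
  cell(3,5) aac: ∅
  cell(4,6) aca: {S}
  cell(5,7) cad: ∅
  cell(6,8) adb: {A}
  cell(7,9) dbd: ∅
  cell(8,10) bdb: {S}
  cell(9,11) dbb: ∅
  cell(0,3) adda: ∅
  cell(1,4) ddaa: ∅
  cell(2,5) daac: ∅
  cell(3,6) aaca: ∅
  cell(4,7) acad: ∅
  cell(5,8) cadb: {A}
  cell(6,9) adbd: ∅
  cell(7,10) dbdb: {X4}  orig:{}
  cell(8,11) bdbb: {A}
  cell(0,4) addaa: ∅
  cell(1,5) ddaac: ∅
  cell(2,6) daaca: ∅
  cell(3,7) aacad: ∅
  cell(4,8) acadb: {S}
  cell(5,9) cadbd: ∅
  cell(6,10) adbdb: ∅
  cell(7,11) dbdbb: ∅
  cell(0,5) addaac: ∅
  cell(1,6) ddaaca: ∅
  cell(2,7) daacad: ∅
  cell(3,8) aacadb: ∅
  cell(4,9) acadbd: ∅
  cell(5,10) cadbdb: ∅
  cell(6,11) adbdbb: ∅
  cell(0,6) addaaca: ∅
  cell(1,7) ddaacad: ∅
  cell(2,8) daacadb: ∅
  cell(3,9) aacadbd: ∅
  cell(4,10) acadbdb: {S}
  cell(5,11) cadbdbb: ∅
  cell(0,7) addaacad: ∅
  cell(1,8) ddaacadb: ∅
  cell(2,9) daacadbd: ∅
  cell(3,10) aacadbdb: ∅
  cell(4,11) acadbdbb: {A}
  cell(0,8) addaacadb: ∅
  cell(1,9) ddaacadbd: ∅
  cell(2,10) daacadbdb: ∅
  cell(3,11) aacadbdbb: {S}
  cell(0,9) addaacadbd: ∅
  cell(1,10) ddaacadbdb: ∅
  cell(2,11) daacadbdbb: {X4}  orig:{}
  cell(0,10) addaacadbdb: ∅
  cell(1,11) ddaacadbdbb: ∅
  cell(0,11) addaacadbdbb: {S}

S ∈ T[0,11] ⇒ YES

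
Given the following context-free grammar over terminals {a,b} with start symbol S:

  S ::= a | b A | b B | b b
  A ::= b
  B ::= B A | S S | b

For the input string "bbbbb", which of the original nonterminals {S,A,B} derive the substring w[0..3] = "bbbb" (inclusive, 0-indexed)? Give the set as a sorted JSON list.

CNF form of G:
  S -> T0 A | T0 B | T0 T0 | a
  A -> b
  B -> B A | S S | b
  T0 -> b

CYK table (by increasing span), restricted to cells inside w[0..3]:
  [0..0]={A,B,T0}  "b"  orig:{A,B}
  [1..1]={A,B,T0}  "b"  orig:{A,B}
  [2..2]={A,B,T0}  "b"  orig:{A,B}
  [3..3]={A,B,T0}  "b"  orig:{A,B}
  [0..1]={B,S}  "bb"
  [1..2]={B,S}  "bb"
  [2..3]={B,S}  "bb"
  [0..2]={B,S}  "bbb"
  [1..3]={B,S}  "bbb"
  [0..3]={B,S}  "bbbb"

Original NTs in T[0,3] deriving "bbbb": ["B", "S"]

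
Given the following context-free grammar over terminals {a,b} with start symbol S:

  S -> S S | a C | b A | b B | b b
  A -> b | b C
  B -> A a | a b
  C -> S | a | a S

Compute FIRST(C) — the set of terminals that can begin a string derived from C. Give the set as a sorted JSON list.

FIRST iteration:
[1]
  A via A→b: +{b}
  B via B→A a: +{b}
  B via B→a b: +{a}
  C via C→a: +{a}
  S via S→a C: +{a}
  S via S→b A: +{b}
  FIRST[S]={a,b}  FIRST[A]={b}  FIRST[B]={a,b}  FIRST[C]={a}
[2]
  C via C→S: +{b}
  FIRST[S]={a,b}  FIRST[A]={b}  FIRST[B]={a,b}  FIRST[C]={a,b}
[3] (stable)
  FIRST[S]={a,b}  FIRST[A]={b}  FIRST[B]={a,b}  FIRST[C]={a,b}

FIRST(C) = ["a", "b"]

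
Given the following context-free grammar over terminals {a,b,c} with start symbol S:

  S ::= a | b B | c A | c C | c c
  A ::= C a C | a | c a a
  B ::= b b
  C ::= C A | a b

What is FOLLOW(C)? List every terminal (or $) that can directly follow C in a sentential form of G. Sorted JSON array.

FIRST iteration:
round 1:
  A via A→a: +{a}
  A via A→c a a: +{c}
  B via B→b b: +{b}
  C via C→a b: +{a}
  S via S→a: +{a}
  S via S→b B: +{b}
  S via S→c A: +{c}
  FIRST(S)={a,b,c}  FIRST(A)={a,c}  FIRST(B)={b}  FIRST(C)={a}
round 2: (stable)
  FIRST(S)={a,b,c}  FIRST(A)={a,c}  FIRST(B)={b}  FIRST(C)={a}

FOLLOW iteration:
initialize: $ ∈ FOLLOW(S)
pass 1:
  A→C a C: FOLLOW(C) ⊇ FIRST(a) = {a}; new: +{a}
  C→C A: FOLLOW(C) ⊇ FIRST(A) = {a,c}; new: +{c}
  C→C A: FOLLOW(A) ⊇ FOLLOW(C) ⊇ {a,c}; new: +{a,c}
  S→b B: FOLLOW(B) ⊇ FOLLOW(S) ⊇ {$}; new: +{$}
  S→c A: FOLLOW(A) ⊇ FOLLOW(S) ⊇ {$}; new: +{$}
  S→c C: FOLLOW(C) ⊇ FOLLOW(S) ⊇ {$}; new: +{$}
  FOLLOW(S)={$}  FOLLOW(A)={$,a,c}  FOLLOW(B)={$}  FOLLOW(C)={$,a,c}
pass 2: — fixpoint
  FOLLOW(S)={$}  FOLLOW(A)={$,a,c}  FOLLOW(B)={$}  FOLLOW(C)={$,a,c}

FOLLOW(C) = ["$", "a", "c"]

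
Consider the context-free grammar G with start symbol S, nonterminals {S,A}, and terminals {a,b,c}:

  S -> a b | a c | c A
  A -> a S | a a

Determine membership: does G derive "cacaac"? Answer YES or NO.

Convert to CNF:
  S -> T0 T1 | T0 T2 | T2 A
  A -> T0 S | T0 T0
  T0 -> a
  T1 -> b
  T2 -> c

Fill CYK table bottom-up:
  [0..0]={T2}  "c"  orig:{}
  [1..1]={T0}  "a"  orig:{}
  [2..2]={T2}  "c"  orig:{}
  [3..3]={T0}  "a"  orig:{}
  [4..4]={T0}  "a"  orig:{}
  [5..5]={T2}  "c"  orig:{}
  [0..1]=∅  "ca"
  [1..2]={S}  "ac"
  [2..3]=∅  "ca"
  [3..4]={A}  "aa"
  [4..5]={S}  "ac"
  [0..2]=∅  "cac"
  [1..3]=∅  "aca"
  [2..4]={S}  "caa"
  [3..5]={A}  "aac"
  [0..3]=∅  "caca"
  [1..4]={A}  "acaa"
  [2..5]={S}  "caac"
  [0..4]={S}  "cacaa"
  [1..5]={A}  "acaac"
  [0..5]={S}  "cacaac"

S ∈ T[0,5] ⇒ YES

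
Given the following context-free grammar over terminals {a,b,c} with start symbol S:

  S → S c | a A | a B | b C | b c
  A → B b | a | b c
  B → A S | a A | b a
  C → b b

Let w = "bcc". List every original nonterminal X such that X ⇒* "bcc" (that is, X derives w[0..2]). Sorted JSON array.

CNF form of G:
  S -> S T1 | T0 C | T0 T1 | T2 A | T2 B
  A -> B T0 | T0 T1 | a
  B -> A S | T0 T2 | T2 A
  C -> T0 T0
  T0 -> b
  T1 -> c
  T2 -> a

CYK fill — only the sub-triangle for w[0..2]:
  cell(0,0) b: {T0}  orig:{}
  cell(1,1) c: {T1}  orig:{}
  cell(2,2) c: {T1}  orig:{}
  cell(0,1) bc: {A,S}
  cell(1,2) cc: ∅
  cell(0,2) bcc: {S}

Original NTs in T[0,2] deriving "bcc": ["S"]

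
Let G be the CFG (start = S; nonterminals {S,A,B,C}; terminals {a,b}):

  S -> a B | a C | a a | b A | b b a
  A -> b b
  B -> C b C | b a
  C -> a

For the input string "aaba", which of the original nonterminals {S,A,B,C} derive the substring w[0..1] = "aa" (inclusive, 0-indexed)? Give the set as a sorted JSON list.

Convert to CNF:
  S -> T0 A | T0 X3 | T1 B | T1 C | T1 T1
  A -> T0 T0
  B -> C X2 | T0 T1
  C -> a
  T0 -> b
  T1 -> a
  X2 -> T0 C
  X3 -> T0 T1

CYK fill, restricted to cells inside w[0..1]:
  T[0,0] 'a' = {C,T1}  orig:{C}
  T[1,1] 'a' = {C,T1}  orig:{C}
  T[0,1] 'aa' = {S}

Original NTs in T[0,1] deriving "aa": ["S"]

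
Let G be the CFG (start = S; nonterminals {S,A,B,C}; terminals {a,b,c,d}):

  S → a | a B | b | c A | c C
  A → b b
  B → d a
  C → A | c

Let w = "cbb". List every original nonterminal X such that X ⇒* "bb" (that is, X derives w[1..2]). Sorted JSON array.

Convert to CNF:
  S -> T2 B | T3 A | T3 C | a | b
  A -> T0 T0
  B -> T1 T2
  C -> T0 T0 | c
  T0 -> b
  T1 -> d
  T2 -> a
  T3 -> c

CYK table (by increasing span) — only the sub-triangle for w[1..2]:
  [1..1]={S,T0}  "b"  orig:{S}
  [2..2]={S,T0}  "b"  orig:{S}
  [1..2]={A,C}  "bb"

Original NTs in T[1,2] deriving "bb": ["A", "C"]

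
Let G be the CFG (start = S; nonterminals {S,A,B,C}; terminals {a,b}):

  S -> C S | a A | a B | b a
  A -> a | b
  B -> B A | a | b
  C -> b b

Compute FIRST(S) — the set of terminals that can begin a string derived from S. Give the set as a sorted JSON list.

FIRST sets, iterate to fixpoint:
pass 1:
  A via A→a: +{a}
  A via A→b: +{b}
  B via B→a: +{a}
  B via B→b: +{b}
  C via C→b b: +{b}
  S via S→C S: +{b}
  S via S→a A: +{a}
  S: {a,b}  A: {a,b}  B: {a,b}  C: {b}
pass 2: — fixpoint
  S: {a,b}  A: {a,b}  B: {a,b}  C: {b}

FIRST(S) = ["a", "b"]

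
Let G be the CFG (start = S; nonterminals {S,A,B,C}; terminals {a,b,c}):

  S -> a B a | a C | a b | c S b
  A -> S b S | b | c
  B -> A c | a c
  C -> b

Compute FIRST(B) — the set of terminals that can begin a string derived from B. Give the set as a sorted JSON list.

FIRST sets, iterate to fixpoint:
[1]
  A via A→b: +{b}
  A via A→c: +{c}
  B via B→A c: +{b,c}
  B via B→a c: +{a}
  C via C→b: +{b}
  S via S→a B a: +{a}
  S via S→c S b: +{c}
  S: {a,c}  A: {b,c}  B: {a,b,c}  C: {b}
[2]
  A via A→S b S: +{a}
  S: {a,c}  A: {a,b,c}  B: {a,b,c}  C: {b}
[3] (no change)
  S: {a,c}  A: {a,b,c}  B: {a,b,c}  C: {b}

FIRST(B) = ["a", "b", "c"]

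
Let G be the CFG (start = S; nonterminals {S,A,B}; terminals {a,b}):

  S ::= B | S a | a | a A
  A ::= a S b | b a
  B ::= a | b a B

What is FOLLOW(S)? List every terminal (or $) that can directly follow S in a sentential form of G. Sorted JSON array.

FIRST iteration:
pass 1:
  A via A→a S b: +{a}
  A via A→b a: +{b}
  B via B→a: +{a}
  B via B→b a B: +{b}
  S via S→B: +{a,b}
  S: {a,b}  A: {a,b}  B: {a,b}
pass 2: (no change)
  S: {a,b}  A: {a,b}  B: {a,b}

Compute FOLLOW by fixpoint:
FOLLOW(S) := {$}
pass 1:
  A→a S b: FOLLOW(S) ⊇ FIRST(b) = {b}; new: +{b}
  S→B: FOLLOW(B) ⊇ FOLLOW(S) ⊇ {$,b}; new: +{$,b}
  S→S a: FOLLOW(S) ⊇ FIRST(a) = {a}; new: +{a}
  S→a A: FOLLOW(A) ⊇ FOLLOW(S) ⊇ {$,a,b}; new: +{$,a,b}
  FOLLOW(S)={$,a,b}  FOLLOW(A)={$,a,b}  FOLLOW(B)={$,b}
pass 2:
  S→B: FOLLOW(B) ⊇ FOLLOW(S) ⊇ {$,a,b}; new: +{a}
  FOLLOW(S)={$,a,b}  FOLLOW(A)={$,a,b}  FOLLOW(B)={$,a,b}
pass 3: (no change)
  FOLLOW(S)={$,a,b}  FOLLOW(A)={$,a,b}  FOLLOW(B)={$,a,b}

FOLLOW(S) = ["$", "a", "b"]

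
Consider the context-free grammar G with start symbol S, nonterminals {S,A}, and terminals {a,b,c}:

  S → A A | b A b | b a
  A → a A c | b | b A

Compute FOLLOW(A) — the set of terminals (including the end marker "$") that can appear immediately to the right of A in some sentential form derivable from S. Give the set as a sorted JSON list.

Compute FIRST by fixpoint:
round 1:
  A via A→a A c: +{a}
  A via A→b: +{b}
  S via S→A A: +{a,b}
  S: {a,b}  A: {a,b}
round 2: done
  S: {a,b}  A: {a,b}

FOLLOW sets:
seed FOLLOW(S) with $
pass 1:
  A→a A c: FOLLOW(A) ⊇ FIRST(c) = {c}; new: +{c}
  S→A A: FOLLOW(A) ⊇ FIRST(A) = {a,b}; new: +{a,b}
  S→A A: FOLLOW(A) ⊇ FOLLOW(S) ⊇ {$}; new: +{$}
  S: {$}  A: {$,a,b,c}
pass 2: done
  S: {$}  A: {$,a,b,c}

FOLLOW(A) = ["$", "a", "b", "c"]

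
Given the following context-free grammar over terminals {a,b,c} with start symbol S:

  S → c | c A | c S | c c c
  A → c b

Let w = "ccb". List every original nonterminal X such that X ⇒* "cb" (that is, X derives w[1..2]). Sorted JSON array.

CNF form of G:
  S -> T0 A | T0 S | T0 X2 | c
  A -> T0 T1
  T0 -> c
  T1 -> b
  X2 -> T0 T0

CYK fill, restricted to cells inside w[1..2]:
  [1..1]={S,T0}  "c"  orig:{S}
  [2..2]={T1}  "b"  orig:{}
  [1..2]={A}  "cb"

Original NTs in T[1,2] deriving "cb": ["A"]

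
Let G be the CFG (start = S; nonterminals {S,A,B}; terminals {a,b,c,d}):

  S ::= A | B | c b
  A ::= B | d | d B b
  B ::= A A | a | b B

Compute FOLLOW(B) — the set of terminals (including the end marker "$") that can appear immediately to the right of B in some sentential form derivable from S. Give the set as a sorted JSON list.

FIRST sets, iterate to fixpoint:
round 1:
  A via A→d: +{d}
  B via B→A A: +{d}
  B via B→a: +{a}
  B via B→b B: +{b}
  S via S→A: +{d}
  S via S→B: +{a,b}
  S via S→c b: +{c}
  S: {a,b,c,d}  A: {d}  B: {a,b,d}
round 2:
  A via A→B: +{a,b}
  S: {a,b,c,d}  A: {a,b,d}  B: {a,b,d}
round 3: done
  S: {a,b,c,d}  A: {a,b,d}  B: {a,b,d}

FOLLOW iteration:
initialize: $ ∈ FOLLOW(S)
pass 1:
  A→d B b: FOLLOW(B) ⊇ FIRST(b) = {b}; new: +{b}
  B→A A: FOLLOW(A) ⊇ FIRST(A) = {a,b,d}; new: +{a,b,d}
  S→A: FOLLOW(A) ⊇ FOLLOW(S) ⊇ {$}; new: +{$}
  S→B: FOLLOW(B) ⊇ FOLLOW(S) ⊇ {$}; new: +{$}
  FOLLOW(S)={$}  FOLLOW(A)={$,a,b,d}  FOLLOW(B)={$,b}
pass 2:
  A→B: FOLLOW(B) ⊇ FOLLOW(A) ⊇ {$,a,b,d}; new: +{a,d}
  FOLLOW(S)={$}  FOLLOW(A)={$,a,b,d}  FOLLOW(B)={$,a,b,d}
pass 3: (no change)
  FOLLOW(S)={$}  FOLLOW(A)={$,a,b,d}  FOLLOW(B)={$,a,b,d}

FOLLOW(B) = ["$", "a", "b", "d"]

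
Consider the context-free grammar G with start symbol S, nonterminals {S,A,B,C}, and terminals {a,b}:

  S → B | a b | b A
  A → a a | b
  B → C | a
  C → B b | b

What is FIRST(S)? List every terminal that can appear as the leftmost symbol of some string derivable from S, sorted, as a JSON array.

FIRST sets, iterate to fixpoint:
pass 1:
  A via A→a a: +{a}
  A via A→b: +{b}
  B via B→a: +{a}
  C via C→B b: +{a}
  C via C→b: +{b}
  S via S→B: +{a}
  S via S→b A: +{b}
  FIRST[S]={a,b}  FIRST[A]={a,b}  FIRST[B]={a}  FIRST[C]={a,b}
pass 2:
  B via B→C: +{b}
  FIRST[S]={a,b}  FIRST[A]={a,b}  FIRST[B]={a,b}  FIRST[C]={a,b}
pass 3: (stable)
  FIRST[S]={a,b}  FIRST[A]={a,b}  FIRST[B]={a,b}  FIRST[C]={a,b}

FIRST(S) = ["a", "b"]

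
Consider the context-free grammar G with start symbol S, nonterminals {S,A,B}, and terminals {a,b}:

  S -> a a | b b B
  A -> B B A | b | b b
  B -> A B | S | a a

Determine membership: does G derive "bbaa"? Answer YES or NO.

Convert to CNF:
  S -> T0 X4 | T1 T1
  A -> B X2 | T0 T0 | b
  B -> A B | T0 X3 | T1 T1
  T0 -> b
  T1 -> a
  X2 -> B A
  X3 -> T0 B
  X4 -> T0 B

Fill CYK table bottom-up:
  T[0,0] 'b' = {A,T0}  orig:{A}
  T[1,1] 'b' = {A,T0}  orig:{A}
  T[2,2] 'a' = {T1}  orig:{}
  T[3,3] 'a' = {T1}  orig:{}
  T[0,1] 'bb' = {A}
  T[1,2] 'ba' = ∅
  T[2,3] 'aa' = {B,S}
  T[0,2] 'bba' = ∅
  T[1,3] 'baa' = {B,X3,X4}  orig:{B}
  T[0,3] 'bbaa' = {B,S,X3,X4}  orig:{B,S}

S ∈ T[0,3] ⇒ YES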